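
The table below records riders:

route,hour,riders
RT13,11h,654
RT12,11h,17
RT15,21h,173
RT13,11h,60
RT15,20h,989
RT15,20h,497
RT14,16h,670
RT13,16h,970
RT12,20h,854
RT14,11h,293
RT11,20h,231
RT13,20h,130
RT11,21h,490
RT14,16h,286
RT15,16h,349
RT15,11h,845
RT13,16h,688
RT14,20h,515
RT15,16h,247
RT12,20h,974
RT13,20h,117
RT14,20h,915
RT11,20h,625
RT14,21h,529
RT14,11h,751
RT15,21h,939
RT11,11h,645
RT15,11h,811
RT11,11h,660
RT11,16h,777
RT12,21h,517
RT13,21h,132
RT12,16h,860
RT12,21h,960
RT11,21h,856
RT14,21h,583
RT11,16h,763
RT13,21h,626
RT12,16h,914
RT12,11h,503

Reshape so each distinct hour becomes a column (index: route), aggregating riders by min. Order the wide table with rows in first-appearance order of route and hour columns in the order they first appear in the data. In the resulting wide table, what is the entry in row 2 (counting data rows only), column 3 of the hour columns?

With rows in first-appearance order of route, row 2 is route=RT12. hour columns in first-appearance order: 11h, 21h, 20h, 16h; column 3 is 20h.
Long rows with route=RT12, hour=20h: min(854, 974) = 854.

854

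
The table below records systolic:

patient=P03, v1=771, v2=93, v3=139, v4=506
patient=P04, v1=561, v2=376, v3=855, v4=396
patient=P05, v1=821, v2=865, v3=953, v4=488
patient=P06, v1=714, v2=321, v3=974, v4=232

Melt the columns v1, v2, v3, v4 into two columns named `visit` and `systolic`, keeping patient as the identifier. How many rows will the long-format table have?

16

4 patient values × 4 melted columns = 16 rows.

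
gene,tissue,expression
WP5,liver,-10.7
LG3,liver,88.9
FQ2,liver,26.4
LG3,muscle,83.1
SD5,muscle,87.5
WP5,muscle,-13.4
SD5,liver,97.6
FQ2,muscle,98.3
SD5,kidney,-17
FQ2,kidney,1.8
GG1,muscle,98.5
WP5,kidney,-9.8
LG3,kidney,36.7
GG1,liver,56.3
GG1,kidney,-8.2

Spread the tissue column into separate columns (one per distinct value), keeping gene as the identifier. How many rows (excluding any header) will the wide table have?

5

5 distinct gene values → 5 rows.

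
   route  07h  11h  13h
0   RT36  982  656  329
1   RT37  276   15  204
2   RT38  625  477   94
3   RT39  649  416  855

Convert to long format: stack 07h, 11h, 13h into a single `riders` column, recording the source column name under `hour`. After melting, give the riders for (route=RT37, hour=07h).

Unpivoting turns each (route, wide-column) pair into one long row.
The wide cell at row RT37, column 07h holds 276, so the long row (RT37, 07h) has riders=276.

276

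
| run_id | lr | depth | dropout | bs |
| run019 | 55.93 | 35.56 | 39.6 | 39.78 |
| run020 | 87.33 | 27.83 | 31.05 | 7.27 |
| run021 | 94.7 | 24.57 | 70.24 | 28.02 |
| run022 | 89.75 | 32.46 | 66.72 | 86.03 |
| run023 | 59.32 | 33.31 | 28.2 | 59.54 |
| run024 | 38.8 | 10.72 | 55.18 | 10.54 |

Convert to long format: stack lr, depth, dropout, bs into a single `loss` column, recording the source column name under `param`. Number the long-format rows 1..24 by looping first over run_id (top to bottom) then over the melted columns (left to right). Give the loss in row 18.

33.31

24 rows total (6 × 4). Row 18: index ⌊(18-1)/4⌋ = 4 into run_id → run023; (18-1) mod 4 = 1 into the melted columns → depth.
So row 18 is (run023, depth, 33.31); loss = 33.31.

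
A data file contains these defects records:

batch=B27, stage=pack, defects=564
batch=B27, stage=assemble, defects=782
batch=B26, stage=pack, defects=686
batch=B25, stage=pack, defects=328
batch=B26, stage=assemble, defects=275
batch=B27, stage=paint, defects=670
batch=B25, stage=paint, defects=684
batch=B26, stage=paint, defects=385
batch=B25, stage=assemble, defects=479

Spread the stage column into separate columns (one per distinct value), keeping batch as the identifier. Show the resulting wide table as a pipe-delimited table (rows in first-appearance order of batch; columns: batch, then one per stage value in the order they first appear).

| batch | pack | assemble | paint |
| B27 | 564 | 782 | 670 |
| B26 | 686 | 275 | 385 |
| B25 | 328 | 479 | 684 |

Columns: batch plus the 3 distinct stage values (pack, assemble, paint).
For example, row B27 column pack takes defects=564 from the long row (B27, pack).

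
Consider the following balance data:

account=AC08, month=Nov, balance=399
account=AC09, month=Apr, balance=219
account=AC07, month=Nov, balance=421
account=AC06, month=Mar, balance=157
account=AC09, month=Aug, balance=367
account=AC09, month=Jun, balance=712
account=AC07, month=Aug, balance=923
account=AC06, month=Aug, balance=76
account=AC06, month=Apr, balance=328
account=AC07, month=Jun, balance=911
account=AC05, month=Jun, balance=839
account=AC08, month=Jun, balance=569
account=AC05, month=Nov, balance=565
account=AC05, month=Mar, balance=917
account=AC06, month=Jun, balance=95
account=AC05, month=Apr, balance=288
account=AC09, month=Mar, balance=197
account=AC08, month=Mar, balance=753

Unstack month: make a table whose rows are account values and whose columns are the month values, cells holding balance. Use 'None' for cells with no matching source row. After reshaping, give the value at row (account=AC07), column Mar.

No long-format row has account=AC07 and month=Mar, so the cell is None.

None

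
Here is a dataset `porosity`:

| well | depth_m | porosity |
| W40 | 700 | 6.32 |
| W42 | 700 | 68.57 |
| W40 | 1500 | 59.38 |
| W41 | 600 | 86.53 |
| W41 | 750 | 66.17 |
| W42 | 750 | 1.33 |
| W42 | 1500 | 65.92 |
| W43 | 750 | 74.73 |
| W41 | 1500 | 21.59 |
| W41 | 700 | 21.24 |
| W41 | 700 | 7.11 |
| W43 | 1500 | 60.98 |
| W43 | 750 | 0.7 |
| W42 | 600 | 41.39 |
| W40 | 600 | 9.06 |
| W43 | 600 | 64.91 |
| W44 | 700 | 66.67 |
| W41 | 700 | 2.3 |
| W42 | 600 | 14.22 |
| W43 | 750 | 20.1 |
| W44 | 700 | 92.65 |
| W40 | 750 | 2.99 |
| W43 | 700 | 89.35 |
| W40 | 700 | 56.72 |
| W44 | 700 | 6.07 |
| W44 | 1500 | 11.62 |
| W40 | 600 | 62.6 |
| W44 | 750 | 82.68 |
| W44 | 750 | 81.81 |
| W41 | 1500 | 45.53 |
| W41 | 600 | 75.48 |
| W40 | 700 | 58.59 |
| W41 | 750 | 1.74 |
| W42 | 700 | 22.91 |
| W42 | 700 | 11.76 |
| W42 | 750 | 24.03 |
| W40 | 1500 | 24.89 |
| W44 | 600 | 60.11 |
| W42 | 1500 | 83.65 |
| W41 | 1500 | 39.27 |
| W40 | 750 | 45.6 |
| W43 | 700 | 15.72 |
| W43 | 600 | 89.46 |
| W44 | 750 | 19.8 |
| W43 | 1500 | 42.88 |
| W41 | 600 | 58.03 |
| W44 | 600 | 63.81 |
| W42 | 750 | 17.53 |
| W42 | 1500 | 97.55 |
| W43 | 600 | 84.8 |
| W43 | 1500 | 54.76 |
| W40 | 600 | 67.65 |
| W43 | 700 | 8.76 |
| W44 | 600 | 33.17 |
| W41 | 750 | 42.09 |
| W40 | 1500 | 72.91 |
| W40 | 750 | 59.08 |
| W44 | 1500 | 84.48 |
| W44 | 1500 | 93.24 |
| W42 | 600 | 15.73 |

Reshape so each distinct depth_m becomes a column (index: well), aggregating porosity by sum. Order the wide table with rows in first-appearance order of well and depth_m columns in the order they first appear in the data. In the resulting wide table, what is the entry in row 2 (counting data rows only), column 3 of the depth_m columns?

With rows in first-appearance order of well, row 2 is well=W42. depth_m columns in first-appearance order: 700, 1500, 600, 750; column 3 is 600.
Long rows with well=W42, depth_m=600: 41.39 + 14.22 + 15.73 = 71.34.

71.34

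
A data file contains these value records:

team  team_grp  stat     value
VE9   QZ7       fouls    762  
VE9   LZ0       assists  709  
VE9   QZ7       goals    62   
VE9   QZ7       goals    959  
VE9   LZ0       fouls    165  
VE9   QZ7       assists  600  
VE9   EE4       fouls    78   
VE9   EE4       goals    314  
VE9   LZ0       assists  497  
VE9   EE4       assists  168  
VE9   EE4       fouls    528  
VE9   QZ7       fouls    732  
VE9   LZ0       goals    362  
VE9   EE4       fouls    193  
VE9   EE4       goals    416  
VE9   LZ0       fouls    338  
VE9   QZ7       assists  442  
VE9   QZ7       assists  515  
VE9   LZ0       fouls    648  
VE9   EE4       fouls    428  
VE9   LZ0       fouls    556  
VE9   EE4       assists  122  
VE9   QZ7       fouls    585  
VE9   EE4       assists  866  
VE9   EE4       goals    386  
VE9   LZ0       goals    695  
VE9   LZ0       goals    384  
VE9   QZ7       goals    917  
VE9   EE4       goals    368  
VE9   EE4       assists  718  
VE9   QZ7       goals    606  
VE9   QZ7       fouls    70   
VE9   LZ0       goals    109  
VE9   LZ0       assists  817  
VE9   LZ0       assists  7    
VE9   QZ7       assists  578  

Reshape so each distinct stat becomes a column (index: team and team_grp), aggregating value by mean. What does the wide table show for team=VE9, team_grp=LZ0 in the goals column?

387.50

Rows with team=VE9, team_grp=LZ0 and stat=goals: value values are 362, 695, 384, 109.
(362 + 695 + 384 + 109) / 4 = 387.50.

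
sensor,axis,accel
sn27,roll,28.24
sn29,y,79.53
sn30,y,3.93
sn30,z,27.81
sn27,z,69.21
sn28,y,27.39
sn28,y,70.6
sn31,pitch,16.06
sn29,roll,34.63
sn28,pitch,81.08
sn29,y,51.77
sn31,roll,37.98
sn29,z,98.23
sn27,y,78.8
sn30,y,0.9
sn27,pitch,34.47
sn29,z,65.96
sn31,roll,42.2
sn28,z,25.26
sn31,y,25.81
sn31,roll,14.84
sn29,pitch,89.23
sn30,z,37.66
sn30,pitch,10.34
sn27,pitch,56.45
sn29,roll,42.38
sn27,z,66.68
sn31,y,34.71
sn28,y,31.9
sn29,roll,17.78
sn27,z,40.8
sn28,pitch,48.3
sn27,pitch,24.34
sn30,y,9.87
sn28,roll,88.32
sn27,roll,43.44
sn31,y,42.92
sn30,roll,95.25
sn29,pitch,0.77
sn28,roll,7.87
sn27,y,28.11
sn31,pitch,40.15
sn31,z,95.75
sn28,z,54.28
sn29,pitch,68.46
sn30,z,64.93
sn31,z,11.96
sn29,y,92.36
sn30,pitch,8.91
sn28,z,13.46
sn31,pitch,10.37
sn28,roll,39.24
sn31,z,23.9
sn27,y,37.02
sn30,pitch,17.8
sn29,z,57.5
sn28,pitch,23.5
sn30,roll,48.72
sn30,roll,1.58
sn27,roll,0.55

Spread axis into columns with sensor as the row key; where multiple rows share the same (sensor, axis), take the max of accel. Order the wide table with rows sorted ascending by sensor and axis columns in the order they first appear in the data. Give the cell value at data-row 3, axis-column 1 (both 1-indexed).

With rows sorted ascending by sensor, row 3 is sensor=sn29. axis columns in first-appearance order: roll, y, z, pitch; column 1 is roll.
Long rows with sensor=sn29, axis=roll: max(34.63, 42.38, 17.78) = 42.38.

42.38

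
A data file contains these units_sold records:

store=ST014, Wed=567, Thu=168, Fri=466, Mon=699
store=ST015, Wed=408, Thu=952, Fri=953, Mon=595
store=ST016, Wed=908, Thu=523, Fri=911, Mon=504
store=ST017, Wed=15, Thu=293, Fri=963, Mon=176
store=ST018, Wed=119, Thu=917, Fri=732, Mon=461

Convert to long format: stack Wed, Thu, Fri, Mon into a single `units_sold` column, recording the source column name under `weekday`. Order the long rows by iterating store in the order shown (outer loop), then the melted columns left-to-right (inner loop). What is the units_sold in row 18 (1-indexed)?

917

20 rows total (5 × 4). Row 18: index ⌊(18-1)/4⌋ = 4 into store → ST018; (18-1) mod 4 = 1 into the melted columns → Thu.
So row 18 is (ST018, Thu, 917); units_sold = 917.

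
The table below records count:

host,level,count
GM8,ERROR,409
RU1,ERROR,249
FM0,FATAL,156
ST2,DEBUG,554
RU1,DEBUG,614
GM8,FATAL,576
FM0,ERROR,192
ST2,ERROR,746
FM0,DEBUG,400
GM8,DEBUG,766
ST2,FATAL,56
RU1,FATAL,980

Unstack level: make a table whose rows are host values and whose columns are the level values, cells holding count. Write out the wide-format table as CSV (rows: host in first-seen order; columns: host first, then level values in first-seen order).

Columns: host plus the 3 distinct level values (ERROR, FATAL, DEBUG).
For example, row GM8 column ERROR takes count=409 from the long row (GM8, ERROR).

host,ERROR,FATAL,DEBUG
GM8,409,576,766
RU1,249,980,614
FM0,192,156,400
ST2,746,56,554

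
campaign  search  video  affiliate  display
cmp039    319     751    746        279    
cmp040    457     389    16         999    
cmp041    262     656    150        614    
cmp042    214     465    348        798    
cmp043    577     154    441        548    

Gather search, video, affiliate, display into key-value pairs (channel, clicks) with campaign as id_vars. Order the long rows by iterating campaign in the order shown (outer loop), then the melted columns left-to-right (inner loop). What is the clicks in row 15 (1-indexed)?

348

20 rows total (5 × 4). Row 15: index ⌊(15-1)/4⌋ = 3 into campaign → cmp042; (15-1) mod 4 = 2 into the melted columns → affiliate.
So row 15 is (cmp042, affiliate, 348); clicks = 348.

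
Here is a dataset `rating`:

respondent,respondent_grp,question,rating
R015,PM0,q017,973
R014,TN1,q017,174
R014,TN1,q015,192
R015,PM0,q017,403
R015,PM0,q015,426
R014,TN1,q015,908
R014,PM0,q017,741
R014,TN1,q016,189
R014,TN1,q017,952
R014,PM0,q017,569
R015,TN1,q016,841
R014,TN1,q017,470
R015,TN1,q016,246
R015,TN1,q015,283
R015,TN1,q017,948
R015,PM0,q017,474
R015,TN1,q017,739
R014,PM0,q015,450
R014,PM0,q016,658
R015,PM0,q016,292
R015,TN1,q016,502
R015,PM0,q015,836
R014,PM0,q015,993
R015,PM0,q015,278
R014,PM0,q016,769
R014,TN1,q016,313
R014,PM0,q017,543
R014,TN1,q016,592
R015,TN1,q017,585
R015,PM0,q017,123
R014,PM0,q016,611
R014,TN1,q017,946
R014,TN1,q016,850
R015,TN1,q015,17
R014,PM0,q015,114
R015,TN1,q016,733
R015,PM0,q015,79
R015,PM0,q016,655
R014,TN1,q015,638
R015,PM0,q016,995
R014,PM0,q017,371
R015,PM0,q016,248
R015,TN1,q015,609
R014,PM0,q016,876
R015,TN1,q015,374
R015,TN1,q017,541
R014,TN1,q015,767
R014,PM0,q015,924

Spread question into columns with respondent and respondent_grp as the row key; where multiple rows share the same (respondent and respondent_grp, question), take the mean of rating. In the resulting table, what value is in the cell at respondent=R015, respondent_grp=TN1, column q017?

Rows with respondent=R015, respondent_grp=TN1 and question=q017: rating values are 948, 739, 585, 541.
(948 + 739 + 585 + 541) / 4 = 703.25.

703.25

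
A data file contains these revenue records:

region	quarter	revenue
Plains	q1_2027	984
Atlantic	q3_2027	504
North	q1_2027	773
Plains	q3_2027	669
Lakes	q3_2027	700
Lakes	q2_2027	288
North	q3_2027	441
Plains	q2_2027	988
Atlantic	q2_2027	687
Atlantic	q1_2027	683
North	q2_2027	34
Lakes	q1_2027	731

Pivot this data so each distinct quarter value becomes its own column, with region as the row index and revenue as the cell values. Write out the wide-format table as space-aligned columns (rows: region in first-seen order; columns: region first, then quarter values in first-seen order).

Columns: region plus the 3 distinct quarter values (q1_2027, q3_2027, q2_2027).
For example, row Plains column q1_2027 takes revenue=984 from the long row (Plains, q1_2027).

region    q1_2027  q3_2027  q2_2027
Plains    984      669      988    
Atlantic  683      504      687    
North     773      441      34     
Lakes     731      700      288    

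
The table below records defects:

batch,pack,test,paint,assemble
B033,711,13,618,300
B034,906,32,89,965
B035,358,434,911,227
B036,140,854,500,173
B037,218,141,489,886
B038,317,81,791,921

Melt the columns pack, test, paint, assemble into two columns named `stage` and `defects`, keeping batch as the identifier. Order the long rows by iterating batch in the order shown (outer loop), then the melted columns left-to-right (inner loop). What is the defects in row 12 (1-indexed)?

24 rows total (6 × 4). Row 12: index ⌊(12-1)/4⌋ = 2 into batch → B035; (12-1) mod 4 = 3 into the melted columns → assemble.
So row 12 is (B035, assemble, 227); defects = 227.

227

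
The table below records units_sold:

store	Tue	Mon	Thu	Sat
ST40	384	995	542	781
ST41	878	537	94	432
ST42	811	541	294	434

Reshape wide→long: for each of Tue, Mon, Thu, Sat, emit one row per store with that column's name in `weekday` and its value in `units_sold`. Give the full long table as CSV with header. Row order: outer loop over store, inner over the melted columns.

Each (store, column) pair becomes one row: 3 × 4 = 12 rows.
For example, (ST40, Tue) → units_sold=384.

store,weekday,units_sold
ST40,Tue,384
ST40,Mon,995
ST40,Thu,542
ST40,Sat,781
ST41,Tue,878
ST41,Mon,537
ST41,Thu,94
ST41,Sat,432
ST42,Tue,811
ST42,Mon,541
ST42,Thu,294
ST42,Sat,434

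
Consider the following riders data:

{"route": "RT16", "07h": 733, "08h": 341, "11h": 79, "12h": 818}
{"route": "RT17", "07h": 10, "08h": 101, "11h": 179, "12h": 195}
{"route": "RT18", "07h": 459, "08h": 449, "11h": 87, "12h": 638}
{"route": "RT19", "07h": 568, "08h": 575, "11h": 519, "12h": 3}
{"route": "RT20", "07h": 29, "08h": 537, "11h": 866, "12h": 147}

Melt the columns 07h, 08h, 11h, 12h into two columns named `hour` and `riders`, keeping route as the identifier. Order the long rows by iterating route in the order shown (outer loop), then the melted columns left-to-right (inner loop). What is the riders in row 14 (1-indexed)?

575

20 rows total (5 × 4). Row 14: index ⌊(14-1)/4⌋ = 3 into route → RT19; (14-1) mod 4 = 1 into the melted columns → 08h.
So row 14 is (RT19, 08h, 575); riders = 575.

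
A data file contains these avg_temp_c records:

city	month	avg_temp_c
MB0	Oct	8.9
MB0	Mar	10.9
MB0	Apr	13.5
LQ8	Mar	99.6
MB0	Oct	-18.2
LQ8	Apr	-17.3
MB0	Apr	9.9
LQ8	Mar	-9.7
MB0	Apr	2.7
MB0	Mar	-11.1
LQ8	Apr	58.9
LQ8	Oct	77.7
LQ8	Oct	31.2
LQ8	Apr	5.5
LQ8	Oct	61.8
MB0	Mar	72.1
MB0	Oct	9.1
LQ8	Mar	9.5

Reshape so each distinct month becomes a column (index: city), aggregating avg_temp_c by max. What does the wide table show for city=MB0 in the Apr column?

13.5

Rows with city=MB0 and month=Apr: avg_temp_c values are 13.5, 9.9, 2.7.
max(13.5, 9.9, 2.7) = 13.5.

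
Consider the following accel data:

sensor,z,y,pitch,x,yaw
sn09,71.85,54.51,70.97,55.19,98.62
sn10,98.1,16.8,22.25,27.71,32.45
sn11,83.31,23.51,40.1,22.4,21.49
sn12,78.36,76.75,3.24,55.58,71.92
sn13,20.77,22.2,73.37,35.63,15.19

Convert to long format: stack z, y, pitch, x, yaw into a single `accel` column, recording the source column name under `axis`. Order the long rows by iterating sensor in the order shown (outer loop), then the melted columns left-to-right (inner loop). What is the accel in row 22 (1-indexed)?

22.2

25 rows total (5 × 5). Row 22: index ⌊(22-1)/5⌋ = 4 into sensor → sn13; (22-1) mod 5 = 1 into the melted columns → y.
So row 22 is (sn13, y, 22.2); accel = 22.2.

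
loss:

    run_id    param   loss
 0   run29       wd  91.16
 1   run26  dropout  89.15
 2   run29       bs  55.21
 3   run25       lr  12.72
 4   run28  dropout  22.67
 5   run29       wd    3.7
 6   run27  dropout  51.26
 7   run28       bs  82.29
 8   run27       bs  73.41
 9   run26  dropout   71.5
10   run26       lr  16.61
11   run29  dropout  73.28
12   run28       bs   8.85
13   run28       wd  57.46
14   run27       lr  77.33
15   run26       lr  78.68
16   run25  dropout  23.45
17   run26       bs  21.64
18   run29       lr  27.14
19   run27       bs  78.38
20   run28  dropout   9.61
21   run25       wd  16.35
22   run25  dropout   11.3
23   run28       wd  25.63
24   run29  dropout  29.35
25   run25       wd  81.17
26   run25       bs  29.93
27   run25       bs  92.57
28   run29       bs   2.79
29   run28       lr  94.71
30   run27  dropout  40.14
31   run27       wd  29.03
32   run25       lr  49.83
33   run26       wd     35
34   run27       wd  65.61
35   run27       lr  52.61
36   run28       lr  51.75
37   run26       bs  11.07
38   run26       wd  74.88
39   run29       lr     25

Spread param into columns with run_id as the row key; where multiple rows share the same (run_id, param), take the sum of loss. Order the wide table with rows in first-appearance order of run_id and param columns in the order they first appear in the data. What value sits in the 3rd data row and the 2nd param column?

34.75

With rows in first-appearance order of run_id, row 3 is run_id=run25. param columns in first-appearance order: wd, dropout, bs, lr; column 2 is dropout.
Long rows with run_id=run25, param=dropout: 23.45 + 11.3 = 34.75.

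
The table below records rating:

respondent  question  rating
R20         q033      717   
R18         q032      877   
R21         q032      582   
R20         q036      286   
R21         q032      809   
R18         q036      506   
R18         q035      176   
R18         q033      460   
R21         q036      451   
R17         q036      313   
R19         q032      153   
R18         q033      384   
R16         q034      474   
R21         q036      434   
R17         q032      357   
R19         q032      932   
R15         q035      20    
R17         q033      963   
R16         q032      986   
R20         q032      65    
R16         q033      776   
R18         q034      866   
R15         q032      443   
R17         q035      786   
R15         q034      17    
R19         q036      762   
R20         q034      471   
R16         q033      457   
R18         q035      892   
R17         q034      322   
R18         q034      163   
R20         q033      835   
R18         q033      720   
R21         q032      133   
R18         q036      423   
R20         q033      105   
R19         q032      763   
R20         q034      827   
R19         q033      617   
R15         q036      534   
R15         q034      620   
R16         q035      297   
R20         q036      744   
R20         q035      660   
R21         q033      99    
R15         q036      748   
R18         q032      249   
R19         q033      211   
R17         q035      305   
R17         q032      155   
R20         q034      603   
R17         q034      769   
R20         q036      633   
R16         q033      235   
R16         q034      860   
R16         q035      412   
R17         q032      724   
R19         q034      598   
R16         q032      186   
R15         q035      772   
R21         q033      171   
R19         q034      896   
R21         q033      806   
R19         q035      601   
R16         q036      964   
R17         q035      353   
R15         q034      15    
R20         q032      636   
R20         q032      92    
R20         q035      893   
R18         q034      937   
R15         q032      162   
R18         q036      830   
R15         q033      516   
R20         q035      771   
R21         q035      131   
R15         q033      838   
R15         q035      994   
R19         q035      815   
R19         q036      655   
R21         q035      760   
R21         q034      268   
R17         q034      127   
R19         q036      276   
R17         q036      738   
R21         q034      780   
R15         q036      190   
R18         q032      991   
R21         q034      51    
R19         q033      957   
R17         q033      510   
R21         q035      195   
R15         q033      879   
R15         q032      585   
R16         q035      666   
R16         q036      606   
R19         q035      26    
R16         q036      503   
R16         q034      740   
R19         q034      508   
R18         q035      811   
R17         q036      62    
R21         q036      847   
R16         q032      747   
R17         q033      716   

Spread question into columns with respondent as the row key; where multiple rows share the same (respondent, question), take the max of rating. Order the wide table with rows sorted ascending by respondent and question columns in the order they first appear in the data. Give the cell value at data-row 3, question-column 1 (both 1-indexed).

963

With rows sorted ascending by respondent, row 3 is respondent=R17. question columns in first-appearance order: q033, q032, q036, q035, q034; column 1 is q033.
Long rows with respondent=R17, question=q033: max(963, 510, 716) = 963.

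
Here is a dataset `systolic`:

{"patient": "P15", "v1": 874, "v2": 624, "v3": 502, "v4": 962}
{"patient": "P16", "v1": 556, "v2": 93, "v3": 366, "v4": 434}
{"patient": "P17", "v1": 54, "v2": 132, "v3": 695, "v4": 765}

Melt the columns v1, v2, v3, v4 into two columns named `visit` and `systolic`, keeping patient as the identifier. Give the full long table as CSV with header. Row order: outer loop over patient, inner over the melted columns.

patient,visit,systolic
P15,v1,874
P15,v2,624
P15,v3,502
P15,v4,962
P16,v1,556
P16,v2,93
P16,v3,366
P16,v4,434
P17,v1,54
P17,v2,132
P17,v3,695
P17,v4,765

Each (patient, column) pair becomes one row: 3 × 4 = 12 rows.
For example, (P15, v1) → systolic=874.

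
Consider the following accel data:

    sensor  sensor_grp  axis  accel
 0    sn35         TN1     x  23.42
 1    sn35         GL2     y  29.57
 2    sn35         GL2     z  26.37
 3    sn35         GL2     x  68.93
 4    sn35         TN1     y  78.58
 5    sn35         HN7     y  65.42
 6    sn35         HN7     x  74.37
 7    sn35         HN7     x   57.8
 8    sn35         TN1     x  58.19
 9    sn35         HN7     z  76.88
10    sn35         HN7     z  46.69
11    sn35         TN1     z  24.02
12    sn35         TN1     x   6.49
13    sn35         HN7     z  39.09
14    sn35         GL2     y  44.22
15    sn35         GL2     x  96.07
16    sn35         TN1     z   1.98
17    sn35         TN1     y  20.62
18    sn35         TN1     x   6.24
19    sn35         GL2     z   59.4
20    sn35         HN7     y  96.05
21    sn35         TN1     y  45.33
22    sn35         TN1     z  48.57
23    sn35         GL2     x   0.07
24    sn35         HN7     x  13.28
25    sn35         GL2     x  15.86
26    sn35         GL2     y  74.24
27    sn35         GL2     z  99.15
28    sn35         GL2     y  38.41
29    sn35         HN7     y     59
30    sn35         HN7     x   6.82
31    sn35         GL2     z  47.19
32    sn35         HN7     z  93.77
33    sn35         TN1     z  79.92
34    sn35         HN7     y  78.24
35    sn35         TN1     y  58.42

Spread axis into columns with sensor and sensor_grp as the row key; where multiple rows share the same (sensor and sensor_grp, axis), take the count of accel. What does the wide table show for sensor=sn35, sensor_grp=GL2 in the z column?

Rows with sensor=sn35, sensor_grp=GL2 and axis=z: accel values are 26.37, 59.4, 99.15, 47.19.
4 rows match — count = 4.

4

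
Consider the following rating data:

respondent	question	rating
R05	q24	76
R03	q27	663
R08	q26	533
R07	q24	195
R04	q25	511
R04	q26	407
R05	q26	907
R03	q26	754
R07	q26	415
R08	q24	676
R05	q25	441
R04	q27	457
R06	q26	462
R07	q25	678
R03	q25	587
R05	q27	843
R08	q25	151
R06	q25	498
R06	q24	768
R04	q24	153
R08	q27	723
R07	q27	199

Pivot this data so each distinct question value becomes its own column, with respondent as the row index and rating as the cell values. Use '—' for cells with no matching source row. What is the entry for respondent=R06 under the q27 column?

—

No long-format row has respondent=R06 and question=q27, so the cell is —.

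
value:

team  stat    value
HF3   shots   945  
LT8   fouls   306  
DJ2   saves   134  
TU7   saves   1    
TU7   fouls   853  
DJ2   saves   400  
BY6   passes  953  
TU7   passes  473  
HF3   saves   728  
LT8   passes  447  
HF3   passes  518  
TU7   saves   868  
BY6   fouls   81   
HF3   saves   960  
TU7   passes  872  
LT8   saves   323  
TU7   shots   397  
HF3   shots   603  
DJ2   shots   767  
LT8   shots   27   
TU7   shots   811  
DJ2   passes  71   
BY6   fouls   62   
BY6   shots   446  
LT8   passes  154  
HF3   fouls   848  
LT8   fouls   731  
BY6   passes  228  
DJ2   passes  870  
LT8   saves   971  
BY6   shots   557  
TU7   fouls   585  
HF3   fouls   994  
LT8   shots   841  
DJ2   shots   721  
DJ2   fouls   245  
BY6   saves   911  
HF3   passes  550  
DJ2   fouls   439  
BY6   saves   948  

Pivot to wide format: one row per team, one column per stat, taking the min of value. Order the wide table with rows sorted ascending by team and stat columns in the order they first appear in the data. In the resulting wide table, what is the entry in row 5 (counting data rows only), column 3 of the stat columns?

1

With rows sorted ascending by team, row 5 is team=TU7. stat columns in first-appearance order: shots, fouls, saves, passes; column 3 is saves.
Long rows with team=TU7, stat=saves: min(1, 868) = 1.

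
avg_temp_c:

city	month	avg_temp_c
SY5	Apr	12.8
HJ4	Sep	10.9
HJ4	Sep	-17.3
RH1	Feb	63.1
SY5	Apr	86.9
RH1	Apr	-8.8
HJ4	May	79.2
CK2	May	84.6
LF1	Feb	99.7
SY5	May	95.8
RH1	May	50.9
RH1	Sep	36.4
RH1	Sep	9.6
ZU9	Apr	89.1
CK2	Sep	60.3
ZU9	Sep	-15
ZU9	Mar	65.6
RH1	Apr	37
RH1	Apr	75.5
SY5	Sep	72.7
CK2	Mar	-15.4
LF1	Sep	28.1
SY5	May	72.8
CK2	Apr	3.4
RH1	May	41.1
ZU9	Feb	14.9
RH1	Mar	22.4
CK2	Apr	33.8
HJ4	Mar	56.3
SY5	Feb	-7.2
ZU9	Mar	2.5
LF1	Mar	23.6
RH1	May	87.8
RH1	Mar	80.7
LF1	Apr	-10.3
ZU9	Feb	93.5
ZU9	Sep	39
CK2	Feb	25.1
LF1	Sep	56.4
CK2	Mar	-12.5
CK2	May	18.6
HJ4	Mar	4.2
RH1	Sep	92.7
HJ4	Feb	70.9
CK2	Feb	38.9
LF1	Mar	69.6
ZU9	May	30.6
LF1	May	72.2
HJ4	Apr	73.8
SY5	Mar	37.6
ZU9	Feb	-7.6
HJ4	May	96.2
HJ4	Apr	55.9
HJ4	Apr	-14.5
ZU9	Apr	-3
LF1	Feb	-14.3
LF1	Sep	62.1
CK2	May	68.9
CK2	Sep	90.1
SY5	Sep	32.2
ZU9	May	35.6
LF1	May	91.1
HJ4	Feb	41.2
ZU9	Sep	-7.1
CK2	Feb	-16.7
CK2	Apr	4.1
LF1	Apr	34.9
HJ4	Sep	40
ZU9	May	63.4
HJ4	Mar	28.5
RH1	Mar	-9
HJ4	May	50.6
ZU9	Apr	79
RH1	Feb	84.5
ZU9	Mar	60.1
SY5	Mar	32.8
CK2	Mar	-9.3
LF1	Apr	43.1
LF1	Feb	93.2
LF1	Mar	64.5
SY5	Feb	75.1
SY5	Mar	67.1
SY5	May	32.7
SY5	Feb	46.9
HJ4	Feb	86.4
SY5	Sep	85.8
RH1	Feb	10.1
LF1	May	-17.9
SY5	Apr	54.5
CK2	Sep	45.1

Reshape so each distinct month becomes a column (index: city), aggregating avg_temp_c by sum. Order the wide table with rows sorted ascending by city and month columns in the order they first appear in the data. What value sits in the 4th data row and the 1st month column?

With rows sorted ascending by city, row 4 is city=RH1. month columns in first-appearance order: Apr, Sep, Feb, May, Mar; column 1 is Apr.
Long rows with city=RH1, month=Apr: -8.8 + 37 + 75.5 = 103.7.

103.7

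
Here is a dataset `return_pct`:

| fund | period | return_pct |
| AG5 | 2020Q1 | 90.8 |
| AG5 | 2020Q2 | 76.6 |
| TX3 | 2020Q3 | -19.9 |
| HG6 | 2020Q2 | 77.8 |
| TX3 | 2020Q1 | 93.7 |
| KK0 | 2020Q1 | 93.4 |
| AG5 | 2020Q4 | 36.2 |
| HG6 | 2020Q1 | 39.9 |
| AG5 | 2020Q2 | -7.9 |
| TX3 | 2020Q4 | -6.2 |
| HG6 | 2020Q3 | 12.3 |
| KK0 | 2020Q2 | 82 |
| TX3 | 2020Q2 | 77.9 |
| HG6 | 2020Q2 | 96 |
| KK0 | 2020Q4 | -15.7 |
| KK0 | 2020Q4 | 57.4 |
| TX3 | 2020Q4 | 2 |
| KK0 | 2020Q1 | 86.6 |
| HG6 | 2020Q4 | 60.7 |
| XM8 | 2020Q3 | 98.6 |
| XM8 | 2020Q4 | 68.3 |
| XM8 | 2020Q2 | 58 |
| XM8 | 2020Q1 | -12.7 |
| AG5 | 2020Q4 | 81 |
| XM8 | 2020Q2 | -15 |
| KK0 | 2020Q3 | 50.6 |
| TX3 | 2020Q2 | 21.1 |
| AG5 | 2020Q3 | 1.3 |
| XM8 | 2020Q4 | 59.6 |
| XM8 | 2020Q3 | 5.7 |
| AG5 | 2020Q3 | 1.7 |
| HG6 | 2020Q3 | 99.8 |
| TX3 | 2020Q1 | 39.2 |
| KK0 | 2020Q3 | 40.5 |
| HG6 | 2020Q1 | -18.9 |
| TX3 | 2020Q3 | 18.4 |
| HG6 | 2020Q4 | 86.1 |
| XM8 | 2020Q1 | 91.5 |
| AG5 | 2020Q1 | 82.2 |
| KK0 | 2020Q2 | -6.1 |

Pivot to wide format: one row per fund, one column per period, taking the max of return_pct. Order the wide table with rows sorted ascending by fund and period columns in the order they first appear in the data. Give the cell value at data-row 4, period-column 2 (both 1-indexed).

77.9

With rows sorted ascending by fund, row 4 is fund=TX3. period columns in first-appearance order: 2020Q1, 2020Q2, 2020Q3, 2020Q4; column 2 is 2020Q2.
Long rows with fund=TX3, period=2020Q2: max(77.9, 21.1) = 77.9.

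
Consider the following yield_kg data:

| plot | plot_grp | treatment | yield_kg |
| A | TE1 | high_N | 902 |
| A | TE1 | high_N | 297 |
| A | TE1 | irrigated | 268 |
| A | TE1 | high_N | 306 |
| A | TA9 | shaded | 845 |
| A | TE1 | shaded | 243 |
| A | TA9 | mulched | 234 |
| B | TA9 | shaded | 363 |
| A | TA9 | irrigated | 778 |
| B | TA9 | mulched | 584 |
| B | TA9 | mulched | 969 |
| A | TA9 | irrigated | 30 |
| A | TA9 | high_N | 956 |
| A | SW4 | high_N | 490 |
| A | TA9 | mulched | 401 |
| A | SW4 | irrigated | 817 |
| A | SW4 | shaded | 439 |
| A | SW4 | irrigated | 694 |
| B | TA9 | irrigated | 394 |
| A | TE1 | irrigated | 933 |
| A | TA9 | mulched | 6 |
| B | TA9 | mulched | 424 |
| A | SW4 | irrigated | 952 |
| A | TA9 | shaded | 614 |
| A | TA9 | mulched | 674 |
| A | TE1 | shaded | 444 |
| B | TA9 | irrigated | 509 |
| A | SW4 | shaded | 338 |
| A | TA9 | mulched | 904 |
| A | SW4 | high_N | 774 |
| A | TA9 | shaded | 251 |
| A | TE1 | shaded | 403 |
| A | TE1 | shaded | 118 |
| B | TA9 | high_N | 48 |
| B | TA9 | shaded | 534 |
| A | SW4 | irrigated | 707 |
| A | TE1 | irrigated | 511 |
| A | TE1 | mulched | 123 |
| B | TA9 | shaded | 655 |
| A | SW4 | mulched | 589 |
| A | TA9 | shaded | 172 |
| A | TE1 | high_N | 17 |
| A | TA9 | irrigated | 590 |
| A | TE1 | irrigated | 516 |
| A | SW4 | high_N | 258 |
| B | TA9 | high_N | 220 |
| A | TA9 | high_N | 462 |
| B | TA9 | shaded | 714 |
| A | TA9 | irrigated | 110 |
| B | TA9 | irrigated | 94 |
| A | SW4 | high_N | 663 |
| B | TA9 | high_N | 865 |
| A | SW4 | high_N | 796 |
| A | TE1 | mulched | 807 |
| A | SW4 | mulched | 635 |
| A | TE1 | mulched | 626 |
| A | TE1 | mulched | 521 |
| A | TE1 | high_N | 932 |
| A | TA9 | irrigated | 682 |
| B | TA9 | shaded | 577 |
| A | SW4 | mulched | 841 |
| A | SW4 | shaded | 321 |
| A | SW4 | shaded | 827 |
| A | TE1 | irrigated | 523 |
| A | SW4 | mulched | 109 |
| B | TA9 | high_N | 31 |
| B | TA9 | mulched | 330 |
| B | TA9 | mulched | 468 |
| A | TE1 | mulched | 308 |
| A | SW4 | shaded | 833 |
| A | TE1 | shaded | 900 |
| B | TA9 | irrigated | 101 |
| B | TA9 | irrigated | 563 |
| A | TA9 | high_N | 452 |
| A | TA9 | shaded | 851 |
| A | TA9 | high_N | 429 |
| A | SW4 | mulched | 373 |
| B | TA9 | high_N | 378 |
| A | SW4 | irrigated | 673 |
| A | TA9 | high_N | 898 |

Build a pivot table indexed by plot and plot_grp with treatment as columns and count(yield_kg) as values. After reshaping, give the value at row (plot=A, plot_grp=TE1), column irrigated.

5

Rows with plot=A, plot_grp=TE1 and treatment=irrigated: yield_kg values are 268, 933, 511, 516, 523.
5 rows match — count = 5.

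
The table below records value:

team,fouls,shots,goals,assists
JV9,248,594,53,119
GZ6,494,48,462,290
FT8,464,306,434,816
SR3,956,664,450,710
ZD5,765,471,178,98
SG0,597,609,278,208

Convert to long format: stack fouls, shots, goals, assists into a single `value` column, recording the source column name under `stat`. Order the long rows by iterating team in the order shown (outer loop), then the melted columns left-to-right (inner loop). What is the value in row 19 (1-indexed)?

24 rows total (6 × 4). Row 19: index ⌊(19-1)/4⌋ = 4 into team → ZD5; (19-1) mod 4 = 2 into the melted columns → goals.
So row 19 is (ZD5, goals, 178); value = 178.

178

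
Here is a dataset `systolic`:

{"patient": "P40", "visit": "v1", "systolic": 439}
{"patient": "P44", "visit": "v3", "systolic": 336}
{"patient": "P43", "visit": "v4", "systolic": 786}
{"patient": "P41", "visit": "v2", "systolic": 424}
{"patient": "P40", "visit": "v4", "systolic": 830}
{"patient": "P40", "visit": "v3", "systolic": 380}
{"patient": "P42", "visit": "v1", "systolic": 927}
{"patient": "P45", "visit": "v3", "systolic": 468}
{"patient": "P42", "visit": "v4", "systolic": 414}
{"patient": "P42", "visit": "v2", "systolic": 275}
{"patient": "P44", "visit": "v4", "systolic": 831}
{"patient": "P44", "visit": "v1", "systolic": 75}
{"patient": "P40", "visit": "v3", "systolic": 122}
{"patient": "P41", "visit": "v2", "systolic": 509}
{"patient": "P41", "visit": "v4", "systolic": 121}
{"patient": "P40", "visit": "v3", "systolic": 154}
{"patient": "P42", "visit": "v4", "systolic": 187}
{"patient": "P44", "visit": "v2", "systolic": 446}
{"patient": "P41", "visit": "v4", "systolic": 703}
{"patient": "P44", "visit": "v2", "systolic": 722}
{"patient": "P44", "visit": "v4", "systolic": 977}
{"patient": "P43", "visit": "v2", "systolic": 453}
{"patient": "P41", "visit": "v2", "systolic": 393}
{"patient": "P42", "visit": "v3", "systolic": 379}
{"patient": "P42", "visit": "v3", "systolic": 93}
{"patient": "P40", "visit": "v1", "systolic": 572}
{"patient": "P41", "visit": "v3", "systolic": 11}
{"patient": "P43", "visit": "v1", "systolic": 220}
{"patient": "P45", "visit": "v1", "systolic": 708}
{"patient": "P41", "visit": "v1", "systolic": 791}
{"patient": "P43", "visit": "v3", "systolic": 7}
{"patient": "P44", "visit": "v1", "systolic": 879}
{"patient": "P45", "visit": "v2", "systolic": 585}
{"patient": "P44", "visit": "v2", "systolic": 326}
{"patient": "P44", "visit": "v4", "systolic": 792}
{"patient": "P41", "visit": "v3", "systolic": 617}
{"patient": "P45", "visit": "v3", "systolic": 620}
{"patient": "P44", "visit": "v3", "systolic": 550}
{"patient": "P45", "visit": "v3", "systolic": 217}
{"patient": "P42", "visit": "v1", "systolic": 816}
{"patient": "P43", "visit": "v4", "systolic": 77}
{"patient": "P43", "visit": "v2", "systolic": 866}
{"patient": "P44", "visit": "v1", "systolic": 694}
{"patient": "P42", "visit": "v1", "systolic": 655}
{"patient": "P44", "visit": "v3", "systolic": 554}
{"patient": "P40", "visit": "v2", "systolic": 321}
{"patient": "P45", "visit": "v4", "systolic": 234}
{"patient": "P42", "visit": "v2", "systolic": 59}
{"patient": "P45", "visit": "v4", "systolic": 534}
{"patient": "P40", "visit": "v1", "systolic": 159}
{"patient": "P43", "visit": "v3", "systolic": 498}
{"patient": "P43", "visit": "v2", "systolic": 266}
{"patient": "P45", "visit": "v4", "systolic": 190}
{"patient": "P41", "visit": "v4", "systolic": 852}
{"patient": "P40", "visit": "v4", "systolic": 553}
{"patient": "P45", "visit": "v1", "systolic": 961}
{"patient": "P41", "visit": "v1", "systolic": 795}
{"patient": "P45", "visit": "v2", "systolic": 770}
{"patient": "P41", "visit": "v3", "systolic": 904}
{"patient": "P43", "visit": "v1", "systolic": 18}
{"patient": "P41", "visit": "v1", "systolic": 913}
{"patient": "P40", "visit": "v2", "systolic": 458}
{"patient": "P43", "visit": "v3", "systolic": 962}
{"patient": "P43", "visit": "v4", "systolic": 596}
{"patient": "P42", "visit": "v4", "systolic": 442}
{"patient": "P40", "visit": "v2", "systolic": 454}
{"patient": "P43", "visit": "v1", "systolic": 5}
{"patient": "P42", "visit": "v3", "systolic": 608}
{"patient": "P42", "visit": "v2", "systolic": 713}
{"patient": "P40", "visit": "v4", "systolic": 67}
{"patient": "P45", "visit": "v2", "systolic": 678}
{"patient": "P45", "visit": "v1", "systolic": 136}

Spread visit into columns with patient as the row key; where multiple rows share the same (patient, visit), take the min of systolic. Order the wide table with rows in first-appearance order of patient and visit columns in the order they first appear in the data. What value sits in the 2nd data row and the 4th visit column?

With rows in first-appearance order of patient, row 2 is patient=P44. visit columns in first-appearance order: v1, v3, v4, v2; column 4 is v2.
Long rows with patient=P44, visit=v2: min(446, 722, 326) = 326.

326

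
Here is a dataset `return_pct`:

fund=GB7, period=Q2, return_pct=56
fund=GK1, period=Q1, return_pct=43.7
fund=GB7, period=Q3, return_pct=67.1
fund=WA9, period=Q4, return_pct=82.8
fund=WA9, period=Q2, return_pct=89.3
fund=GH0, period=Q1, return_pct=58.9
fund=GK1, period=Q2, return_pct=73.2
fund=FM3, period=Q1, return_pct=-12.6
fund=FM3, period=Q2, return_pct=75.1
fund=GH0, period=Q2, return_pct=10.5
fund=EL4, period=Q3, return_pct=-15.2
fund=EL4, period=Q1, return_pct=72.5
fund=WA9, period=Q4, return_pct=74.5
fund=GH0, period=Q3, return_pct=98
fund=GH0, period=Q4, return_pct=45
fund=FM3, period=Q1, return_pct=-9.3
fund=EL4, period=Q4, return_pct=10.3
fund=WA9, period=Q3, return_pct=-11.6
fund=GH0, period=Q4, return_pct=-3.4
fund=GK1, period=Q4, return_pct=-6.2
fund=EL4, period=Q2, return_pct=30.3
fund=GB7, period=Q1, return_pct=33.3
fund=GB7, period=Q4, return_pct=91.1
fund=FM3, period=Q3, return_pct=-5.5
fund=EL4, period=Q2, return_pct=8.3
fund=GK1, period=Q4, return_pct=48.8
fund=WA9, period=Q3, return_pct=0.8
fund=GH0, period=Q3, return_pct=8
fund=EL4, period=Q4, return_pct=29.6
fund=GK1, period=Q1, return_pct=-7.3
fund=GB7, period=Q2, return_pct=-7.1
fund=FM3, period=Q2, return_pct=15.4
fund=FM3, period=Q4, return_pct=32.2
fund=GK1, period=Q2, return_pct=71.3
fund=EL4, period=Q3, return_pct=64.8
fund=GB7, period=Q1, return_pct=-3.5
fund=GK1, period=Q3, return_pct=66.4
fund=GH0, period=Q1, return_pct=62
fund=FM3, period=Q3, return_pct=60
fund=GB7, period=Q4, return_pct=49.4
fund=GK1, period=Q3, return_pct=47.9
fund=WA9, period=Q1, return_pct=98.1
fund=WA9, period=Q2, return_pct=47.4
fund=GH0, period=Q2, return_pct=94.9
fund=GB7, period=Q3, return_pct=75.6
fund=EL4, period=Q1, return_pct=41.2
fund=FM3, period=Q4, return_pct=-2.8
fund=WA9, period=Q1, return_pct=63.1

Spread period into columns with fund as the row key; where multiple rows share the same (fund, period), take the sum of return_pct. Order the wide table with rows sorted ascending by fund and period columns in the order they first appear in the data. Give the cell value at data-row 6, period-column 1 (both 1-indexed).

136.7

With rows sorted ascending by fund, row 6 is fund=WA9. period columns in first-appearance order: Q2, Q1, Q3, Q4; column 1 is Q2.
Long rows with fund=WA9, period=Q2: 89.3 + 47.4 = 136.7.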